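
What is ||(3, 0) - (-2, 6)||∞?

max(|x_i - y_i|) = max(|3 - (-2)|, |0 - 6|) = max(5, 6) = 6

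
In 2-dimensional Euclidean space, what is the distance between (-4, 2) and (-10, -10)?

√(Σ(x_i - y_i)²) = √((-4 - (-10))² + (2 - (-10))²)
= √(6² + 12²) = √(36 + 144) = √180 ≈ 13.4164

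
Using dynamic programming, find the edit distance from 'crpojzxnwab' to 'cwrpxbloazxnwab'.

Let D[i][j] be the edit distance between the first i characters of 'crpojzxnwab' and the first j characters of 'cwrpxbloazxnwab', with D[i][0] = i, D[0][j] = j, and D[i][j] = D[i-1][j-1] if the characters match, else 1 + min(D[i-1][j], D[i][j-1], D[i-1][j-1]). Filling the table (rows: prefixes of 'crpojzxnwab', columns: prefixes of 'cwrpxbloazxnwab'):
     ε  c  w  r  p  x  b  l  o  a  z  x  n  w  a  b
  ε  0  1  2  3  4  5  6  7  8  9 10 11 12 13 14 15
  c  1  0  1  2  3  4  5  6  7  8  9 10 11 12 13 14
  r  2  1  1  1  2  3  4  5  6  7  8  9 10 11 12 13
  p  3  2  2  2  1  2  3  4  5  6  7  8  9 10 11 12
  o  4  3  3  3  2  2  3  4  4  5  6  7  8  9 10 11
  j  5  4  4  4  3  3  3  4  5  5  6  7  8  9 10 11
  z  6  5  5  5  4  4  4  4  5  6  5  6  7  8  9 10
  x  7  6  6  6  5  4  5  5  5  6  6  5  6  7  8  9
  n  8  7  7  7  6  5  5  6  6  6  7  6  5  6  7  8
  w  9  8  7  8  7  6  6  6  7  7  7  7  6  5  6  7
  a 10  9  8  8  8  7  7  7  7  7  8  8  7  6  5  6
  b 11 10  9  9  9  8  7  8  8  8  8  9  8  7  6  5
The bottom-right entry gives D[11][15] = 5, so no sequence of fewer than 5 edits works. Backtracking through the table gives one optimal edit sequence (5 edits):
  crpojzxnwab → cwrpojzxnwab (ins w @2)
  cwrpojzxnwab → cwrpxojzxnwab (ins x @5)
  cwrpxojzxnwab → cwrpxbojzxnwab (ins b @6)
  cwrpxbojzxnwab → cwrpxblojzxnwab (ins l @7)
  cwrpxblojzxnwab → cwrpxbloazxnwab (sub j→a @9)
Edit distance = 5.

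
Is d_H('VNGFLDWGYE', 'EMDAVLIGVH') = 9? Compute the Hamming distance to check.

Differing positions: 1, 2, 3, 4, 5, 6, 7, 9, 10. Hamming distance = 9, so the claim is true.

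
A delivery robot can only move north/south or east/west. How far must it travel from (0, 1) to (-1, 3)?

Σ|x_i - y_i| = |0 - (-1)| + |1 - 3| = 1 + 2 = 3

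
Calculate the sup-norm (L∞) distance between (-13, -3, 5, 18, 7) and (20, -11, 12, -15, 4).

max(|x_i - y_i|) = max(|-13 - 20|, |-3 - (-11)|, |5 - 12|, |18 - (-15)|, |7 - 4|) = max(33, 8, 7, 33, 3) = 33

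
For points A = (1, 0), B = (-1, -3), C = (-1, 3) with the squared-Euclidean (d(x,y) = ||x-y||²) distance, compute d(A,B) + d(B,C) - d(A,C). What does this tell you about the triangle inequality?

d(A,B) = 2² + 3² = 13, d(B,C) = 0² + 6² = 36, d(A,C) = 2² + 3² = 13.
d(A,B) + d(B,C) - d(A,C) = 13 + 36 - 13 = 49 - 13 = 36. This is ≥ 0, so the triangle inequality holds for these points.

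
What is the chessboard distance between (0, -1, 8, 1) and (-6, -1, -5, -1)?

max(|x_i - y_i|) = max(|0 - (-6)|, |-1 - (-1)|, |8 - (-5)|, |1 - (-1)|) = max(6, 0, 13, 2) = 13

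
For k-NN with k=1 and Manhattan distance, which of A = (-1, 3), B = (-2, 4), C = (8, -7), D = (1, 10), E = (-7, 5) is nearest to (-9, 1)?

Distances: d(A) = 10, d(B) = 10, d(C) = 25, d(D) = 19, d(E) = 6. Nearest: E = (-7, 5) with distance 6.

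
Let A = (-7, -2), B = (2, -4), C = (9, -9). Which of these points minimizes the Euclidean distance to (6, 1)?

Distances: d(A) ≈ 13.3417, d(B) ≈ 6.4031, d(C) ≈ 10.4403. Nearest: B = (2, -4) with distance 6.4031.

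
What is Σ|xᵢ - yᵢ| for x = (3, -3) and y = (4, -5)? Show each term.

Σ|x_i - y_i| = |3 - 4| + |-3 - (-5)| = 1 + 2 = 3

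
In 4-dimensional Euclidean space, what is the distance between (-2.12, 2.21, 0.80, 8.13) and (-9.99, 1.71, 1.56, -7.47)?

√(Σ(x_i - y_i)²) = √((-2.12 - (-9.99))² + (2.21 - 1.71)² + (0.8 - 1.56)² + (8.13 - (-7.47))²)
= √(7.87² + 0.5² + (-0.76)² + 15.6²) = √(61.9369 + 0.25 + 0.5776 + 243.36) = √306.1245 ≈ 17.4964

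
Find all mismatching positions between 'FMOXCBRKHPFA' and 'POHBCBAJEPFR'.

Differing positions: 1, 2, 3, 4, 7, 8, 9, 12. Hamming distance = 8.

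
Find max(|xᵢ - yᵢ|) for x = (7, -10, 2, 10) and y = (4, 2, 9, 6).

max(|x_i - y_i|) = max(|7 - 4|, |-10 - 2|, |2 - 9|, |10 - 6|) = max(3, 12, 7, 4) = 12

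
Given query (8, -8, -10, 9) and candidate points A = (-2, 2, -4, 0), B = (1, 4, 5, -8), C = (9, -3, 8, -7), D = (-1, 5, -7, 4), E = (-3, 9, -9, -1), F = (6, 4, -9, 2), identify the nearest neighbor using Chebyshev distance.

Distances: d(A) = 10, d(B) = 17, d(C) = 18, d(D) = 13, d(E) = 17, d(F) = 12. Nearest: A = (-2, 2, -4, 0) with distance 10.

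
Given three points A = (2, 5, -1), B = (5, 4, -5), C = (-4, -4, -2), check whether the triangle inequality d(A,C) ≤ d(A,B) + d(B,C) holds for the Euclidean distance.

d(A,B) = √(3² + 1² + 4²) = √26 ≈ 5.099, d(B,C) = √(9² + 8² + 3²) = √154 ≈ 12.4097, d(A,C) = √(6² + 9² + 1²) = √118 ≈ 10.8628.
d(A,C) ≈ 10.8628 ≤ 5.099 + 12.4097 = 17.5087. Triangle inequality is satisfied.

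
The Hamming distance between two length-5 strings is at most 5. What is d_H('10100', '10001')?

Differing positions: 3, 5. Hamming distance = 2. The maximum possible Hamming distance for length-5 strings is 5, so d_H/5 = 2/5 = 0.4.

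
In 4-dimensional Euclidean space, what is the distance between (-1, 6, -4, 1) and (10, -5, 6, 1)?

√(Σ(x_i - y_i)²) = √((-1 - 10)² + (6 - (-5))² + (-4 - 6)² + (1 - 1)²)
= √((-11)² + 11² + (-10)² + 0²) = √(121 + 121 + 100 + 0) = √342 ≈ 18.4932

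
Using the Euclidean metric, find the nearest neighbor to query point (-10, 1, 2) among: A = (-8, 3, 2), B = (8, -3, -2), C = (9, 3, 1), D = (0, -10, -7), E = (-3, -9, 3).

Distances: d(A) ≈ 2.8284, d(B) ≈ 18.868, d(C) ≈ 19.1311, d(D) ≈ 17.3781, d(E) ≈ 12.2474. Nearest: A = (-8, 3, 2) with distance 2.8284.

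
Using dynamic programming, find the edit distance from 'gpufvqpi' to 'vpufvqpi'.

Let D[i][j] be the edit distance between the first i characters of 'gpufvqpi' and the first j characters of 'vpufvqpi', with D[i][0] = i, D[0][j] = j, and D[i][j] = D[i-1][j-1] if the characters match, else 1 + min(D[i-1][j], D[i][j-1], D[i-1][j-1]). Filling the table (rows: prefixes of 'gpufvqpi', columns: prefixes of 'vpufvqpi'):
     ε  v  p  u  f  v  q  p  i
  ε  0  1  2  3  4  5  6  7  8
  g  1  1  2  3  4  5  6  7  8
  p  2  2  1  2  3  4  5  6  7
  u  3  3  2  1  2  3  4  5  6
  f  4  4  3  2  1  2  3  4  5
  v  5  4  4  3  2  1  2  3  4
  q  6  5  5  4  3  2  1  2  3
  p  7  6  5  5  4  3  2  1  2
  i  8  7  6  6  5  4  3  2  1
The bottom-right entry gives D[8][8] = 1, so no sequence of fewer than 1 edit works. Backtracking through the table gives one optimal edit sequence (1 edit):
  gpufvqpi → vpufvqpi (sub g→v @1)
Edit distance = 1.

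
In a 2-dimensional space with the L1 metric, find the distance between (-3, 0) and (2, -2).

Σ|x_i - y_i| = |-3 - 2| + |0 - (-2)| = 5 + 2 = 7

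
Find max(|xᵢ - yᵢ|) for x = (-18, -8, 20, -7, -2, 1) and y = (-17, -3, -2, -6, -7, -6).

max(|x_i - y_i|) = max(|-18 - (-17)|, |-8 - (-3)|, |20 - (-2)|, |-7 - (-6)|, |-2 - (-7)|, |1 - (-6)|) = max(1, 5, 22, 1, 5, 7) = 22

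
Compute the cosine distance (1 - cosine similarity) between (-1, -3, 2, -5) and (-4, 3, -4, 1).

With u = (-1, -3, 2, -5), v = (-4, 3, -4, 1):
u·v = (-1)·(-4) + (-3)·3 + 2·(-4) + (-5)·1 = 4 + (-9) + (-8) + (-5) = -18.
|u| = √((-1)² + (-3)² + 2² + (-5)²) = √39, |v| = √((-4)² + 3² + (-4)² + 1²) = √42, so |u||v| = √(39·42) = √1638.
cos θ = (u·v)/(|u||v|) = -18/√1638 ≈ -0.4447
Cosine distance = 1 - cos θ ≈ 1 - (-0.4447) = 1.4447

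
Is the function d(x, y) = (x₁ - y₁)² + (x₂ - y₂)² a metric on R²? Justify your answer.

No. The squared Euclidean distance fails the triangle inequality. Counterexample: x = (0, 0), y = (1, 1), z = (2, 2). d(x,z) = 2² + 2² = 8, but d(x,y) + d(y,z) = (1² + 1²) + (1² + 1²) = 2 + 2 = 4. Since 8 > 4, the triangle inequality is violated. (Note: √d, the ordinary Euclidean distance, IS a metric.)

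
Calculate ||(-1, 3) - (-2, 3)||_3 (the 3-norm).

(Σ|x_i - y_i|^3)^(1/3) = (|-1 - (-2)|^3 + |3 - 3|^3)^(1/3)
= (1^3 + 0^3)^(1/3) = (1 + 0)^(1/3) = (1)^(1/3) = 1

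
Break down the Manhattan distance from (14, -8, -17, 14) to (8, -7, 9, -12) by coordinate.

Σ|x_i - y_i| = |14 - 8| + |-8 - (-7)| + |-17 - 9| + |14 - (-12)| = 6 + 1 + 26 + 26 = 59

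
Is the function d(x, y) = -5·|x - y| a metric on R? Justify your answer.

No. With c = -5 < 0, d fails non-negativity: d(1, 3) = -5·|1 - 3| = -5·2 = -10 < 0.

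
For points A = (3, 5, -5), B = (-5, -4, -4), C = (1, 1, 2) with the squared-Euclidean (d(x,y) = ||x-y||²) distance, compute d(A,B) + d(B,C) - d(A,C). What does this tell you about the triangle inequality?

d(A,B) = 8² + 9² + 1² = 146, d(B,C) = 6² + 5² + 6² = 97, d(A,C) = 2² + 4² + 7² = 69.
d(A,B) + d(B,C) - d(A,C) = 146 + 97 - 69 = 243 - 69 = 174. This is ≥ 0, so the triangle inequality holds for these points.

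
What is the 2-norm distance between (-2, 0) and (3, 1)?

(Σ|x_i - y_i|^2)^(1/2) = (|-2 - 3|^2 + |0 - 1|^2)^(1/2)
= (5^2 + 1^2)^(1/2) = (25 + 1)^(1/2) = (26)^(1/2) ≈ 5.099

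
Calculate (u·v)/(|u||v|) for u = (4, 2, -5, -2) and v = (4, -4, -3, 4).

With u = (4, 2, -5, -2), v = (4, -4, -3, 4):
u·v = 4·4 + 2·(-4) + (-5)·(-3) + (-2)·4 = 16 + (-8) + 15 + (-8) = 15.
|u| = √(4² + 2² + (-5)² + (-2)²) = √49, |v| = √(4² + (-4)² + (-3)² + 4²) = √57, so |u||v| = √(49·57) = √2793.
cos θ = (u·v)/(|u||v|) = 15/√2793 ≈ 0.2838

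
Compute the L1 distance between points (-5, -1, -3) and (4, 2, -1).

Σ|x_i - y_i| = |-5 - 4| + |-1 - 2| + |-3 - (-1)| = 9 + 3 + 2 = 14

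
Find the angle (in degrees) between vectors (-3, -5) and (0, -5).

With u = (-3, -5), v = (0, -5):
u·v = (-3)·0 + (-5)·(-5) = 0 + 25 = 25.
|u| = √((-3)² + (-5)²) = √34, |v| = √(0² + (-5)²) = √25, so |u||v| = √(34·25) = √850.
cos θ = (u·v)/(|u||v|) = 25/√850 ≈ 0.857493
θ = arccos(0.857493) ≈ 30.96°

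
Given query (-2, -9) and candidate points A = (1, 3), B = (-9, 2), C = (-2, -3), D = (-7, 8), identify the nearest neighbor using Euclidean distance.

Distances: d(A) ≈ 12.3693, d(B) ≈ 13.0384, d(C) = 6, d(D) ≈ 17.72. Nearest: C = (-2, -3) with distance 6.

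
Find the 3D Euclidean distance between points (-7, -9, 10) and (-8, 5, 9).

√(Σ(x_i - y_i)²) = √((-7 - (-8))² + (-9 - 5)² + (10 - 9)²)
= √(1² + (-14)² + 1²) = √(1 + 196 + 1) = √198 ≈ 14.0712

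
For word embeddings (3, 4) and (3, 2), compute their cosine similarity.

With u = (3, 4), v = (3, 2):
u·v = 3·3 + 4·2 = 9 + 8 = 17.
|u| = √(3² + 4²) = √25, |v| = √(3² + 2²) = √13, so |u||v| = √(25·13) = √325.
cos θ = (u·v)/(|u||v|) = 17/√325 ≈ 0.943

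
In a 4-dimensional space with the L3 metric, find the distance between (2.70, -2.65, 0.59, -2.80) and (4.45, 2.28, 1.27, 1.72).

(Σ|x_i - y_i|^3)^(1/3) = (|2.7 - 4.45|^3 + |-2.65 - 2.28|^3 + |0.59 - 1.27|^3 + |-2.8 - 1.72|^3)^(1/3)
= (1.75^3 + 4.93^3 + 0.68^3 + 4.52^3)^(1/3) ≈ (5.3594 + 119.8232 + 0.3144 + 92.3454)^(1/3) = (217.8424)^(1/3) ≈ 6.017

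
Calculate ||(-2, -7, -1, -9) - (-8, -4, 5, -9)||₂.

√(Σ(x_i - y_i)²) = √((-2 - (-8))² + (-7 - (-4))² + (-1 - 5)² + (-9 - (-9))²)
= √(6² + (-3)² + (-6)² + 0²) = √(36 + 9 + 36 + 0) = √81 = 9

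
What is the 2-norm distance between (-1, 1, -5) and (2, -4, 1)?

(Σ|x_i - y_i|^2)^(1/2) = (|-1 - 2|^2 + |1 - (-4)|^2 + |-5 - 1|^2)^(1/2)
= (3^2 + 5^2 + 6^2)^(1/2) = (9 + 25 + 36)^(1/2) = (70)^(1/2) ≈ 8.3666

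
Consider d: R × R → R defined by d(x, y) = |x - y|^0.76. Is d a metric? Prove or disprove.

Yes. With 0 < p = 0.76 ≤ 1, d(x,y) = |x-y|^0.76 is a metric on R. Non-negativity and symmetry are immediate; |x-y|^0.76 = 0 ⟺ |x-y| = 0 ⟺ x = y. For the triangle inequality, the function t ↦ t^0.76 is subadditive on [0,∞) when p ≤ 1, so |x-z|^0.76 ≤ (|x-y| + |y-z|)^0.76 ≤ |x-y|^0.76 + |y-z|^0.76.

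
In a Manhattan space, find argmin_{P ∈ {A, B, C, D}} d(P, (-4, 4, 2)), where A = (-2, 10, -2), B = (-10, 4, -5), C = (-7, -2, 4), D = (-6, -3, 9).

Distances: d(A) = 12, d(B) = 13, d(C) = 11, d(D) = 16. Nearest: C = (-7, -2, 4) with distance 11.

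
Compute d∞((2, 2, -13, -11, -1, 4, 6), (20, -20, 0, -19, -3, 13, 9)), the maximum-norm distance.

max(|x_i - y_i|) = max(|2 - 20|, |2 - (-20)|, |-13 - 0|, |-11 - (-19)|, |-1 - (-3)|, |4 - 13|, |6 - 9|) = max(18, 22, 13, 8, 2, 9, 3) = 22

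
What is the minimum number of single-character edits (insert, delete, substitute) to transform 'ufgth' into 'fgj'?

Let D[i][j] be the edit distance between the first i characters of 'ufgth' and the first j characters of 'fgj', with D[i][0] = i, D[0][j] = j, and D[i][j] = D[i-1][j-1] if the characters match, else 1 + min(D[i-1][j], D[i][j-1], D[i-1][j-1]). Filling the table (rows: prefixes of 'ufgth', columns: prefixes of 'fgj'):
     ε  f  g  j
  ε  0  1  2  3
  u  1  1  2  3
  f  2  1  2  3
  g  3  2  1  2
  t  4  3  2  2
  h  5  4  3  3
The bottom-right entry gives D[5][3] = 3, so no sequence of fewer than 3 edits works. Backtracking through the table gives one optimal edit sequence (3 edits):
  ufgth → fgth (del u @1)
  fgth → fgh (del t @3)
  fgh → fgj (sub h→j @3)
Edit distance = 3.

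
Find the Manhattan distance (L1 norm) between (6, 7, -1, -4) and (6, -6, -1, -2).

Σ|x_i - y_i| = |6 - 6| + |7 - (-6)| + |-1 - (-1)| + |-4 - (-2)| = 0 + 13 + 0 + 2 = 15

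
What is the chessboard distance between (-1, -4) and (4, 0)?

max(|x_i - y_i|) = max(|-1 - 4|, |-4 - 0|) = max(5, 4) = 5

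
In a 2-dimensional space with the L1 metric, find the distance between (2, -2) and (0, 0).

Σ|x_i - y_i| = |2 - 0| + |-2 - 0| = 2 + 2 = 4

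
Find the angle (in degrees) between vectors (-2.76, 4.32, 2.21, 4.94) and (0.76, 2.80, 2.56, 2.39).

With u = (-2.76, 4.32, 2.21, 4.94), v = (0.76, 2.80, 2.56, 2.39):
u·v = (-2.76)·0.76 + 4.32·2.8 + 2.21·2.56 + 4.94·2.39 = (-2.0976) + 12.096 + 5.6576 + 11.8066 = 27.4626.
|u| = √((-2.76)² + 4.32² + 2.21² + 4.94²) = √(7.6176 + 18.6624 + 4.8841 + 24.4036) = √55.5677, |v| = √(0.76² + 2.8² + 2.56² + 2.39²) = √(0.5776 + 7.84 + 6.5536 + 5.7121) = √20.6833.
cos θ = (u·v)/(|u||v|) = 27.4626/(√55.5677·√20.6833) ≈ 0.810066
θ = arccos(0.810066) ≈ 35.9°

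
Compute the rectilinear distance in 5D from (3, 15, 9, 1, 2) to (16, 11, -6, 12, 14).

Σ|x_i - y_i| = |3 - 16| + |15 - 11| + |9 - (-6)| + |1 - 12| + |2 - 14| = 13 + 4 + 15 + 11 + 12 = 55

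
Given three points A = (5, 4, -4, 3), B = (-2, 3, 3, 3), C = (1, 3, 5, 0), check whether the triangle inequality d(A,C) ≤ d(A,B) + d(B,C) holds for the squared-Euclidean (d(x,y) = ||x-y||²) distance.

d(A,B) = 7² + 1² + 7² + 0² = 99, d(B,C) = 3² + 0² + 2² + 3² = 22, d(A,C) = 4² + 1² + 9² + 3² = 107.
d(A,C) = 107 ≤ 99 + 22 = 121. Triangle inequality is satisfied.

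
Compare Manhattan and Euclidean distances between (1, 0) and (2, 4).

L1 = |1 - 2| + |0 - 4| = 1 + 4 = 5
L2 = √(1² + 4²) = √17 ≈ 4.1231
L1 ≥ L2 always (equality iff movement is along one axis); L1 > L2 here.
Ratio L1/L2 = 5/√17 ≈ 1.2127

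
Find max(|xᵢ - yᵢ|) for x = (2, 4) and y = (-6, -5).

max(|x_i - y_i|) = max(|2 - (-6)|, |4 - (-5)|) = max(8, 9) = 9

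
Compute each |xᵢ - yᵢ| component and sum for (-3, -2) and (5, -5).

Σ|x_i - y_i| = |-3 - 5| + |-2 - (-5)| = 8 + 3 = 11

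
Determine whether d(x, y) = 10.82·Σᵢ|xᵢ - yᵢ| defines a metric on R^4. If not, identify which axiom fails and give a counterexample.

Yes. The L1 (Manhattan) norm induces a metric on R^4, and multiplying a metric by a positive constant 10.82 > 0 preserves all four axioms: non-negativity (10.82·||x-y|| ≥ 0), identity (10.82·||x-y|| = 0 ⟺ ||x-y|| = 0 ⟺ x = y), symmetry (||x-y|| = ||y-x||), and the triangle inequality (10.82·||x-z|| ≤ 10.82·||x-y|| + 10.82·||y-z||). So d is a metric.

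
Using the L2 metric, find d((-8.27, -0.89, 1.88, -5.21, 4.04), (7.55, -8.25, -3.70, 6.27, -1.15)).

√(Σ(x_i - y_i)²) = √((-8.27 - 7.55)² + (-0.89 - (-8.25))² + (1.88 - (-3.7))² + (-5.21 - 6.27)² + (4.04 - (-1.15))²)
= √((-15.82)² + 7.36² + 5.58² + (-11.48)² + 5.19²) = √(250.2724 + 54.1696 + 31.1364 + 131.7904 + 26.9361) = √494.3049 ≈ 22.233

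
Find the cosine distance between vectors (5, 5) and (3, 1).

With u = (5, 5), v = (3, 1):
u·v = 5·3 + 5·1 = 15 + 5 = 20.
|u| = √(5² + 5²) = √50, |v| = √(3² + 1²) = √10, so |u||v| = √(50·10) = √500.
cos θ = (u·v)/(|u||v|) = 20/√500 ≈ 0.8944
Cosine distance = 1 - cos θ ≈ 1 - 0.8944 = 0.1056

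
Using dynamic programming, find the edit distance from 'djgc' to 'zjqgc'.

Let D[i][j] be the edit distance between the first i characters of 'djgc' and the first j characters of 'zjqgc', with D[i][0] = i, D[0][j] = j, and D[i][j] = D[i-1][j-1] if the characters match, else 1 + min(D[i-1][j], D[i][j-1], D[i-1][j-1]). Filling the table (rows: prefixes of 'djgc', columns: prefixes of 'zjqgc'):
     ε  z  j  q  g  c
  ε  0  1  2  3  4  5
  d  1  1  2  3  4  5
  j  2  2  1  2  3  4
  g  3  3  2  2  2  3
  c  4  4  3  3  3  2
The bottom-right entry gives D[4][5] = 2, so no sequence of fewer than 2 edits works. Backtracking through the table gives one optimal edit sequence (2 edits):
  djgc → zjgc (sub d→z @1)
  zjgc → zjqgc (ins q @3)
Edit distance = 2.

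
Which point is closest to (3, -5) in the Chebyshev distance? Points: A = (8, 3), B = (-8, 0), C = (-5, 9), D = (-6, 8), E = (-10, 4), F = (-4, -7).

Distances: d(A) = 8, d(B) = 11, d(C) = 14, d(D) = 13, d(E) = 13, d(F) = 7. Nearest: F = (-4, -7) with distance 7.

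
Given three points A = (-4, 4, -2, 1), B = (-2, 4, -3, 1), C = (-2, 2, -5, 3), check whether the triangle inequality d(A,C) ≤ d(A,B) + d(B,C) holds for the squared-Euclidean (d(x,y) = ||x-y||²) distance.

d(A,B) = 2² + 0² + 1² + 0² = 5, d(B,C) = 0² + 2² + 2² + 2² = 12, d(A,C) = 2² + 2² + 3² + 2² = 21.
d(A,C) = 21 > 5 + 12 = 17. Triangle inequality is VIOLATED. (Squared-Euclidean is not a metric — this is a counterexample.)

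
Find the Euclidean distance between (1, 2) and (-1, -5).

√(Σ(x_i - y_i)²) = √((1 - (-1))² + (2 - (-5))²)
= √(2² + 7²) = √(4 + 49) = √53 ≈ 7.2801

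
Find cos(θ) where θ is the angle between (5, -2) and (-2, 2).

With u = (5, -2), v = (-2, 2):
u·v = 5·(-2) + (-2)·2 = (-10) + (-4) = -14.
|u| = √(5² + (-2)²) = √29, |v| = √((-2)² + 2²) = √8, so |u||v| = √(29·8) = √232.
cos θ = (u·v)/(|u||v|) = -14/√232 ≈ -0.9191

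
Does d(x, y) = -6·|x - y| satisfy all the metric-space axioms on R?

No. With c = -6 < 0, d fails non-negativity: d(9, 12) = -6·|9 - 12| = -6·3 = -18 < 0.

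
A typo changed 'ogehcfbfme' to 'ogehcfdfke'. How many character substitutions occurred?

Differing positions: 7, 9. Hamming distance = 2.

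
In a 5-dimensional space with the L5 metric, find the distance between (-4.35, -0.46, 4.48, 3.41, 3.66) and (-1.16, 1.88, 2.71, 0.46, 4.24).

(Σ|x_i - y_i|^5)^(1/5) = (|-4.35 - (-1.16)|^5 + |-0.46 - 1.88|^5 + |4.48 - 2.71|^5 + |3.41 - 0.46|^5 + |3.66 - 4.24|^5)^(1/5)
= (3.19^5 + 2.34^5 + 1.77^5 + 2.95^5 + 0.58^5)^(1/5) ≈ (330.3341 + 70.1583 + 17.3727 + 223.4138 + 0.0656)^(1/5) = (641.3445)^(1/5) ≈ 3.6427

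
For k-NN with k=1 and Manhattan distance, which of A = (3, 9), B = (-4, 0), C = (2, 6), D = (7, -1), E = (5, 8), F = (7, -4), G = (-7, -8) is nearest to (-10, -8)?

Distances: d(A) = 30, d(B) = 14, d(C) = 26, d(D) = 24, d(E) = 31, d(F) = 21, d(G) = 3. Nearest: G = (-7, -8) with distance 3.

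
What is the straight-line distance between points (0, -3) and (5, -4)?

√(Σ(x_i - y_i)²) = √((0 - 5)² + (-3 - (-4))²)
= √((-5)² + 1²) = √(25 + 1) = √26 ≈ 5.099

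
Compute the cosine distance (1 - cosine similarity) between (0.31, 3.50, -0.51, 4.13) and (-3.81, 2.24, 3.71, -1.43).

With u = (0.31, 3.50, -0.51, 4.13), v = (-3.81, 2.24, 3.71, -1.43):
u·v = 0.31·(-3.81) + 3.5·2.24 + (-0.51)·3.71 + 4.13·(-1.43) = (-1.1811) + 7.84 + (-1.8921) + (-5.9059) = -1.1391.
|u| = √(0.31² + 3.5² + (-0.51)² + 4.13²) = √(0.0961 + 12.25 + 0.2601 + 17.0569) = √29.6631, |v| = √((-3.81)² + 2.24² + 3.71² + (-1.43)²) = √(14.5161 + 5.0176 + 13.7641 + 2.0449) = √35.3427.
cos θ = (u·v)/(|u||v|) = -1.1391/(√29.6631·√35.3427) ≈ -0.0352
Cosine distance = 1 - cos θ ≈ 1 - (-0.0352) = 1.0352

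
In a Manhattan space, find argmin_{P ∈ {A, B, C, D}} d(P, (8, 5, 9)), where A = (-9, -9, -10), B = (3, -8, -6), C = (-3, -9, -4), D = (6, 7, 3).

Distances: d(A) = 50, d(B) = 33, d(C) = 38, d(D) = 10. Nearest: D = (6, 7, 3) with distance 10.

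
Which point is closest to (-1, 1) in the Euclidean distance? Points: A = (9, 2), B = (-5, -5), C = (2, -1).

Distances: d(A) ≈ 10.0499, d(B) ≈ 7.2111, d(C) ≈ 3.6056. Nearest: C = (2, -1) with distance 3.6056.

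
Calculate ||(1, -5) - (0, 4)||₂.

√(Σ(x_i - y_i)²) = √((1 - 0)² + (-5 - 4)²)
= √(1² + (-9)²) = √(1 + 81) = √82 ≈ 9.0554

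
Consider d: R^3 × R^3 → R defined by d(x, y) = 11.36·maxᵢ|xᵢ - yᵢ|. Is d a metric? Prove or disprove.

Yes. The L∞ (Chebyshev) norm induces a metric on R^3, and multiplying a metric by a positive constant 11.36 > 0 preserves all four axioms: non-negativity (11.36·||x-y|| ≥ 0), identity (11.36·||x-y|| = 0 ⟺ ||x-y|| = 0 ⟺ x = y), symmetry (||x-y|| = ||y-x||), and the triangle inequality (11.36·||x-z|| ≤ 11.36·||x-y|| + 11.36·||y-z||). So d is a metric.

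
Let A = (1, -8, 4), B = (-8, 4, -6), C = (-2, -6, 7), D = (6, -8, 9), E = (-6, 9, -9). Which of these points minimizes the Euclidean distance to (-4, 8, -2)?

Distances: d(A) ≈ 17.8045, d(B) ≈ 6.9282, d(C) ≈ 16.7631, d(D) ≈ 21.8403, d(E) ≈ 7.3485. Nearest: B = (-8, 4, -6) with distance 6.9282.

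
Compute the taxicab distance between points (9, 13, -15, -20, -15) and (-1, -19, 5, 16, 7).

Σ|x_i - y_i| = |9 - (-1)| + |13 - (-19)| + |-15 - 5| + |-20 - 16| + |-15 - 7| = 10 + 32 + 20 + 36 + 22 = 120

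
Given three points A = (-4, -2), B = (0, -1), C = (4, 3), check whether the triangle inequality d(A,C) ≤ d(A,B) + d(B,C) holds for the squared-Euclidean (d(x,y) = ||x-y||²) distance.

d(A,B) = 4² + 1² = 17, d(B,C) = 4² + 4² = 32, d(A,C) = 8² + 5² = 89.
d(A,C) = 89 > 17 + 32 = 49. Triangle inequality is VIOLATED. (Squared-Euclidean is not a metric — this is a counterexample.)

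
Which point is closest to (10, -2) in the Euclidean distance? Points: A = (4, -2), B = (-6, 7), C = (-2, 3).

Distances: d(A) = 6, d(B) ≈ 18.3576, d(C) = 13. Nearest: A = (4, -2) with distance 6.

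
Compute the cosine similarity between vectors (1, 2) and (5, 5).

With u = (1, 2), v = (5, 5):
u·v = 1·5 + 2·5 = 5 + 10 = 15.
|u| = √(1² + 2²) = √5, |v| = √(5² + 5²) = √50, so |u||v| = √(5·50) = √250.
cos θ = (u·v)/(|u||v|) = 15/√250 ≈ 0.9487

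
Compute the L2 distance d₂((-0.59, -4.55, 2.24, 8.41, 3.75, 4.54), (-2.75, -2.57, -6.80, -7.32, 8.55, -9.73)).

√(Σ(x_i - y_i)²) = √((-0.59 - (-2.75))² + (-4.55 - (-2.57))² + (2.24 - (-6.8))² + (8.41 - (-7.32))² + (3.75 - 8.55)² + (4.54 - (-9.73))²)
= √(2.16² + (-1.98)² + 9.04² + 15.73² + (-4.8)² + 14.27²) = √(4.6656 + 3.9204 + 81.7216 + 247.4329 + 23.04 + 203.6329) = √564.4134 ≈ 23.7574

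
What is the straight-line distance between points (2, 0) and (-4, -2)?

√(Σ(x_i - y_i)²) = √((2 - (-4))² + (0 - (-2))²)
= √(6² + 2²) = √(36 + 4) = √40 ≈ 6.3246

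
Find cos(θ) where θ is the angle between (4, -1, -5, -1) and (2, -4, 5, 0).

With u = (4, -1, -5, -1), v = (2, -4, 5, 0):
u·v = 4·2 + (-1)·(-4) + (-5)·5 + (-1)·0 = 8 + 4 + (-25) + 0 = -13.
|u| = √(4² + (-1)² + (-5)² + (-1)²) = √43, |v| = √(2² + (-4)² + 5² + 0²) = √45, so |u||v| = √(43·45) = √1935.
cos θ = (u·v)/(|u||v|) = -13/√1935 ≈ -0.2955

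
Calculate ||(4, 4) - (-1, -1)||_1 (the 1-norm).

Σ|x_i - y_i| = |4 - (-1)| + |4 - (-1)| = 5 + 5 = 10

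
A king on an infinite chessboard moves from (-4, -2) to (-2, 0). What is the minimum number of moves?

max(|x_i - y_i|) = max(|-4 - (-2)|, |-2 - 0|) = max(2, 2) = 2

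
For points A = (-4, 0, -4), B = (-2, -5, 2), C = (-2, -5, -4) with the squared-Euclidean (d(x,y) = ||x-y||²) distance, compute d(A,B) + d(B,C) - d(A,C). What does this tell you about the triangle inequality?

d(A,B) = 2² + 5² + 6² = 65, d(B,C) = 0² + 0² + 6² = 36, d(A,C) = 2² + 5² + 0² = 29.
d(A,B) + d(B,C) - d(A,C) = 65 + 36 - 29 = 101 - 29 = 72. This is ≥ 0, so the triangle inequality holds for these points.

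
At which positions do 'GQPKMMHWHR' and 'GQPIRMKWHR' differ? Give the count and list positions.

Differing positions: 4, 5, 7. Hamming distance = 3.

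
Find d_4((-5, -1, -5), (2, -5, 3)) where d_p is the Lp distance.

(Σ|x_i - y_i|^4)^(1/4) = (|-5 - 2|^4 + |-1 - (-5)|^4 + |-5 - 3|^4)^(1/4)
= (7^4 + 4^4 + 8^4)^(1/4) = (2401 + 256 + 4096)^(1/4) = (6753)^(1/4) ≈ 9.0651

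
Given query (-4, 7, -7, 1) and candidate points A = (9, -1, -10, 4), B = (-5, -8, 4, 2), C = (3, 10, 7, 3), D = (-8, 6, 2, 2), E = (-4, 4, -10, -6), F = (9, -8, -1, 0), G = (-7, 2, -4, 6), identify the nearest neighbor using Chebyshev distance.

Distances: d(A) = 13, d(B) = 15, d(C) = 14, d(D) = 9, d(E) = 7, d(F) = 15, d(G) = 5. Nearest: G = (-7, 2, -4, 6) with distance 5.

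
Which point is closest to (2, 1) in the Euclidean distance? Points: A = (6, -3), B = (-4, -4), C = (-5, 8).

Distances: d(A) ≈ 5.6569, d(B) ≈ 7.8102, d(C) ≈ 9.8995. Nearest: A = (6, -3) with distance 5.6569.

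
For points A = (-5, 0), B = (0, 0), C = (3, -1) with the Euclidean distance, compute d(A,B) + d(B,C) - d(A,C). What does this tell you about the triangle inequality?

d(A,B) = √(5² + 0²) = √25 = 5, d(B,C) = √(3² + 1²) = √10 ≈ 3.1623, d(A,C) = √(8² + 1²) = √65 ≈ 8.0623.
d(A,B) + d(B,C) - d(A,C) = 5 + 3.1623 - 8.0623 = 8.1623 - 8.0623 = 0.1 (to 4 decimal places). This is ≥ 0, so the triangle inequality holds for these points.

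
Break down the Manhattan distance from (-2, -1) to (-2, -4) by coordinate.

Σ|x_i - y_i| = |-2 - (-2)| + |-1 - (-4)| = 0 + 3 = 3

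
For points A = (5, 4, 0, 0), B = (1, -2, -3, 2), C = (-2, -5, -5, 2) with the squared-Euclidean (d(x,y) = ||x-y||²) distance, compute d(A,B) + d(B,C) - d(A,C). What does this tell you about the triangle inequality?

d(A,B) = 4² + 6² + 3² + 2² = 65, d(B,C) = 3² + 3² + 2² + 0² = 22, d(A,C) = 7² + 9² + 5² + 2² = 159.
d(A,B) + d(B,C) - d(A,C) = 65 + 22 - 159 = 87 - 159 = -72. This is < 0, so the triangle inequality FAILS for these points (squared-Euclidean is not a metric).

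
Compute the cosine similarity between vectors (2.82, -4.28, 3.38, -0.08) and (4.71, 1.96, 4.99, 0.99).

With u = (2.82, -4.28, 3.38, -0.08), v = (4.71, 1.96, 4.99, 0.99):
u·v = 2.82·4.71 + (-4.28)·1.96 + 3.38·4.99 + (-0.08)·0.99 = 13.2822 + (-8.3888) + 16.8662 + (-0.0792) = 21.6804.
|u| = √(2.82² + (-4.28)² + 3.38² + (-0.08)²) = √(7.9524 + 18.3184 + 11.4244 + 0.0064) = √37.7016, |v| = √(4.71² + 1.96² + 4.99² + 0.99²) = √(22.1841 + 3.8416 + 24.9001 + 0.9801) = √51.9059.
cos θ = (u·v)/(|u||v|) = 21.6804/(√37.7016·√51.9059) ≈ 0.4901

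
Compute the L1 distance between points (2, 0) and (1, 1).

Σ|x_i - y_i| = |2 - 1| + |0 - 1| = 1 + 1 = 2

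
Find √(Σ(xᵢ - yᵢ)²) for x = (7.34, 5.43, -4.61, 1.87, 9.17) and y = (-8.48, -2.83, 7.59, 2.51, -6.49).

√(Σ(x_i - y_i)²) = √((7.34 - (-8.48))² + (5.43 - (-2.83))² + (-4.61 - 7.59)² + (1.87 - 2.51)² + (9.17 - (-6.49))²)
= √(15.82² + 8.26² + (-12.2)² + (-0.64)² + 15.66²) = √(250.2724 + 68.2276 + 148.84 + 0.4096 + 245.2356) = √712.9852 ≈ 26.7018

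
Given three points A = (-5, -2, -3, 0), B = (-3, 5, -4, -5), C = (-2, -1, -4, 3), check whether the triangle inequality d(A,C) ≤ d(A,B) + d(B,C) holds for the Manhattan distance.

d(A,B) = 2 + 7 + 1 + 5 = 15, d(B,C) = 1 + 6 + 0 + 8 = 15, d(A,C) = 3 + 1 + 1 + 3 = 8.
d(A,C) = 8 ≤ 15 + 15 = 30. Triangle inequality is satisfied.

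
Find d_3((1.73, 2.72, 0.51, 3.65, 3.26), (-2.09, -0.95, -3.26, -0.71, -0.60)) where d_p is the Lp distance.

(Σ|x_i - y_i|^3)^(1/3) = (|1.73 - (-2.09)|^3 + |2.72 - (-0.95)|^3 + |0.51 - (-3.26)|^3 + |3.65 - (-0.71)|^3 + |3.26 - (-0.6)|^3)^(1/3)
= (3.82^3 + 3.67^3 + 3.77^3 + 4.36^3 + 3.86^3)^(1/3) ≈ (55.743 + 49.4309 + 53.5826 + 82.8819 + 57.5125)^(1/3) = (299.1509)^(1/3) ≈ 6.688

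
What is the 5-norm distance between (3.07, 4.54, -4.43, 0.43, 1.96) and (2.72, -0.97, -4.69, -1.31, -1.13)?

(Σ|x_i - y_i|^5)^(1/5) = (|3.07 - 2.72|^5 + |4.54 - (-0.97)|^5 + |-4.43 - (-4.69)|^5 + |0.43 - (-1.31)|^5 + |1.96 - (-1.13)|^5)^(1/5)
= (0.35^5 + 5.51^5 + 0.26^5 + 1.74^5 + 3.09^5)^(1/5) ≈ (0.0053 + 5078.7636 + 0.0012 + 15.9495 + 281.7036)^(1/5) = (5376.4232)^(1/5) ≈ 5.5731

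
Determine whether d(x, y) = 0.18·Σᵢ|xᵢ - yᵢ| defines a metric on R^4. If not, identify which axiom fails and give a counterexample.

Yes. The L1 (Manhattan) norm induces a metric on R^4, and multiplying a metric by a positive constant 0.18 > 0 preserves all four axioms: non-negativity (0.18·||x-y|| ≥ 0), identity (0.18·||x-y|| = 0 ⟺ ||x-y|| = 0 ⟺ x = y), symmetry (||x-y|| = ||y-x||), and the triangle inequality (0.18·||x-z|| ≤ 0.18·||x-y|| + 0.18·||y-z||). So d is a metric.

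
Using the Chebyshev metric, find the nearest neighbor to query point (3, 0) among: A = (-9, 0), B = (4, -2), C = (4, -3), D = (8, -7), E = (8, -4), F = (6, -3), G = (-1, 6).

Distances: d(A) = 12, d(B) = 2, d(C) = 3, d(D) = 7, d(E) = 5, d(F) = 3, d(G) = 6. Nearest: B = (4, -2) with distance 2.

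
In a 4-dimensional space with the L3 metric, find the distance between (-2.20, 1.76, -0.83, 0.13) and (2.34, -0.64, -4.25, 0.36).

(Σ|x_i - y_i|^3)^(1/3) = (|-2.2 - 2.34|^3 + |1.76 - (-0.64)|^3 + |-0.83 - (-4.25)|^3 + |0.13 - 0.36|^3)^(1/3)
= (4.54^3 + 2.4^3 + 3.42^3 + 0.23^3)^(1/3) ≈ (93.5767 + 13.824 + 40.0017 + 0.0122)^(1/3) = (147.4146)^(1/3) ≈ 5.2826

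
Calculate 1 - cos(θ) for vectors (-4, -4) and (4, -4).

With u = (-4, -4), v = (4, -4):
u·v = (-4)·4 + (-4)·(-4) = (-16) + 16 = 0.
|u| = √((-4)² + (-4)²) = √32, |v| = √(4² + (-4)²) = √32, so |u||v| = √(32·32) = √1024 = 32.
cos θ = (u·v)/(|u||v|) = 0/32 = 0
Cosine distance = 1 - cos θ = 1 - 0 = 1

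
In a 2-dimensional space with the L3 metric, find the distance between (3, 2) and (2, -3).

(Σ|x_i - y_i|^3)^(1/3) = (|3 - 2|^3 + |2 - (-3)|^3)^(1/3)
= (1^3 + 5^3)^(1/3) = (1 + 125)^(1/3) = (126)^(1/3) ≈ 5.0133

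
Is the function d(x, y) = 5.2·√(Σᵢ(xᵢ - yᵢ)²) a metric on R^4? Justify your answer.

Yes. The L2 (Euclidean) norm induces a metric on R^4, and multiplying a metric by a positive constant 5.2 > 0 preserves all four axioms: non-negativity (5.2·||x-y|| ≥ 0), identity (5.2·||x-y|| = 0 ⟺ ||x-y|| = 0 ⟺ x = y), symmetry (||x-y|| = ||y-x||), and the triangle inequality (5.2·||x-z|| ≤ 5.2·||x-y|| + 5.2·||y-z||). So d is a metric.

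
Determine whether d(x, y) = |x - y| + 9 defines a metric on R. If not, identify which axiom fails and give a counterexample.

No. d fails identity of indiscernibles (specifically d(x,x) = 0): d(-6, -6) = |-6 - (-6)| + 9 = 0 + 9 = 9 ≠ 0.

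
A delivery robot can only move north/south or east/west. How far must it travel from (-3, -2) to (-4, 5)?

Σ|x_i - y_i| = |-3 - (-4)| + |-2 - 5| = 1 + 7 = 8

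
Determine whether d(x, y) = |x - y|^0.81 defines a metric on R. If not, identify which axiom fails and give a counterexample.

Yes. With 0 < p = 0.81 ≤ 1, d(x,y) = |x-y|^0.81 is a metric on R. Non-negativity and symmetry are immediate; |x-y|^0.81 = 0 ⟺ |x-y| = 0 ⟺ x = y. For the triangle inequality, the function t ↦ t^0.81 is subadditive on [0,∞) when p ≤ 1, so |x-z|^0.81 ≤ (|x-y| + |y-z|)^0.81 ≤ |x-y|^0.81 + |y-z|^0.81.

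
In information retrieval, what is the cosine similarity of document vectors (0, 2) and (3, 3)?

With u = (0, 2), v = (3, 3):
u·v = 0·3 + 2·3 = 0 + 6 = 6.
|u| = √(0² + 2²) = √4, |v| = √(3² + 3²) = √18, so |u||v| = √(4·18) = √72.
cos θ = (u·v)/(|u||v|) = 6/√72 ≈ 0.7071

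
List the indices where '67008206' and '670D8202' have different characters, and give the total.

Differing positions: 4, 8. Hamming distance = 2.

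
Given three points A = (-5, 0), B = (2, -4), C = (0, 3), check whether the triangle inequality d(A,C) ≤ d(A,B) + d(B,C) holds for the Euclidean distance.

d(A,B) = √(7² + 4²) = √65 ≈ 8.0623, d(B,C) = √(2² + 7²) = √53 ≈ 7.2801, d(A,C) = √(5² + 3²) = √34 ≈ 5.831.
d(A,C) ≈ 5.831 ≤ 8.0623 + 7.2801 = 15.3424. Triangle inequality is satisfied.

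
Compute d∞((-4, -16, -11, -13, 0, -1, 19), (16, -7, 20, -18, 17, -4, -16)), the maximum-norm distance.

max(|x_i - y_i|) = max(|-4 - 16|, |-16 - (-7)|, |-11 - 20|, |-13 - (-18)|, |0 - 17|, |-1 - (-4)|, |19 - (-16)|) = max(20, 9, 31, 5, 17, 3, 35) = 35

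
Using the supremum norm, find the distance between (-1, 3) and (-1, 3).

max(|x_i - y_i|) = max(|-1 - (-1)|, |3 - 3|) = max(0, 0) = 0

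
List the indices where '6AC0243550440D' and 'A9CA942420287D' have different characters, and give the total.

Differing positions: 1, 2, 4, 5, 7, 8, 9, 11, 12, 13. Hamming distance = 10.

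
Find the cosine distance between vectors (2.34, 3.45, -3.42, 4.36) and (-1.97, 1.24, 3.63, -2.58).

With u = (2.34, 3.45, -3.42, 4.36), v = (-1.97, 1.24, 3.63, -2.58):
u·v = 2.34·(-1.97) + 3.45·1.24 + (-3.42)·3.63 + 4.36·(-2.58) = (-4.6098) + 4.278 + (-12.4146) + (-11.2488) = -23.9952.
|u| = √(2.34² + 3.45² + (-3.42)² + 4.36²) = √(5.4756 + 11.9025 + 11.6964 + 19.0096) = √48.0841, |v| = √((-1.97)² + 1.24² + 3.63² + (-2.58)²) = √(3.8809 + 1.5376 + 13.1769 + 6.6564) = √25.2518.
cos θ = (u·v)/(|u||v|) = -23.9952/(√48.0841·√25.2518) ≈ -0.6886
Cosine distance = 1 - cos θ ≈ 1 - (-0.6886) = 1.6886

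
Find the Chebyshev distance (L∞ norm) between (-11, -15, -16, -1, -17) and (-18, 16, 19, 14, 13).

max(|x_i - y_i|) = max(|-11 - (-18)|, |-15 - 16|, |-16 - 19|, |-1 - 14|, |-17 - 13|) = max(7, 31, 35, 15, 30) = 35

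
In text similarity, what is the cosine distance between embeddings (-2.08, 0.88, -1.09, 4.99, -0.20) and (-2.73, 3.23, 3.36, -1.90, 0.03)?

With u = (-2.08, 0.88, -1.09, 4.99, -0.20), v = (-2.73, 3.23, 3.36, -1.90, 0.03):
u·v = (-2.08)·(-2.73) + 0.88·3.23 + (-1.09)·3.36 + 4.99·(-1.9) + (-0.2)·0.03 = 5.6784 + 2.8424 + (-3.6624) + (-9.481) + (-0.006) = -4.6286.
|u| = √((-2.08)² + 0.88² + (-1.09)² + 4.99² + (-0.2)²) = √(4.3264 + 0.7744 + 1.1881 + 24.9001 + 0.04) = √31.229, |v| = √((-2.73)² + 3.23² + 3.36² + (-1.9)² + 0.03²) = √(7.4529 + 10.4329 + 11.2896 + 3.61 + 0.0009) = √32.7863.
cos θ = (u·v)/(|u||v|) = -4.6286/(√31.229·√32.7863) ≈ -0.1447
Cosine distance = 1 - cos θ ≈ 1 - (-0.1447) = 1.1447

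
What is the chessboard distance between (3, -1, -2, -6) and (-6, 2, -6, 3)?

max(|x_i - y_i|) = max(|3 - (-6)|, |-1 - 2|, |-2 - (-6)|, |-6 - 3|) = max(9, 3, 4, 9) = 9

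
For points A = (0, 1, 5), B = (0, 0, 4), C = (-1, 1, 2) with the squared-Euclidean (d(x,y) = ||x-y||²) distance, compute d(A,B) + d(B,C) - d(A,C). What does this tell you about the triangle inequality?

d(A,B) = 0² + 1² + 1² = 2, d(B,C) = 1² + 1² + 2² = 6, d(A,C) = 1² + 0² + 3² = 10.
d(A,B) + d(B,C) - d(A,C) = 2 + 6 - 10 = 8 - 10 = -2. This is < 0, so the triangle inequality FAILS for these points (squared-Euclidean is not a metric).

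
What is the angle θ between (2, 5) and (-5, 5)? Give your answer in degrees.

With u = (2, 5), v = (-5, 5):
u·v = 2·(-5) + 5·5 = (-10) + 25 = 15.
|u| = √(2² + 5²) = √29, |v| = √((-5)² + 5²) = √50, so |u||v| = √(29·50) = √1450.
cos θ = (u·v)/(|u||v|) = 15/√1450 ≈ 0.393919
θ = arccos(0.393919) ≈ 66.8°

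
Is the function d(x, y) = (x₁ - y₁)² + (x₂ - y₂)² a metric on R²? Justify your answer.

No. The squared Euclidean distance fails the triangle inequality. Counterexample: x = (0, 0), y = (2, 4), z = (4, 8). d(x,z) = 4² + 8² = 80, but d(x,y) + d(y,z) = (2² + 4²) + (2² + 4²) = 20 + 20 = 40. Since 80 > 40, the triangle inequality is violated. (Note: √d, the ordinary Euclidean distance, IS a metric.)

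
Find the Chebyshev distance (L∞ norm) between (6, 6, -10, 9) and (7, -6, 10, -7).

max(|x_i - y_i|) = max(|6 - 7|, |6 - (-6)|, |-10 - 10|, |9 - (-7)|) = max(1, 12, 20, 16) = 20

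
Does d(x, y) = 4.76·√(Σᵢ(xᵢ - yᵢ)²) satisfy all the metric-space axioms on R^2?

Yes. The L2 (Euclidean) norm induces a metric on R^2, and multiplying a metric by a positive constant 4.76 > 0 preserves all four axioms: non-negativity (4.76·||x-y|| ≥ 0), identity (4.76·||x-y|| = 0 ⟺ ||x-y|| = 0 ⟺ x = y), symmetry (||x-y|| = ||y-x||), and the triangle inequality (4.76·||x-z|| ≤ 4.76·||x-y|| + 4.76·||y-z||). So d is a metric.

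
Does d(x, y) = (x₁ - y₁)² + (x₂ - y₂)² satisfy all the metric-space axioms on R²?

No. The squared Euclidean distance fails the triangle inequality. Counterexample: x = (0, 0), y = (3, 3), z = (6, 6). d(x,z) = 6² + 6² = 72, but d(x,y) + d(y,z) = (3² + 3²) + (3² + 3²) = 18 + 18 = 36. Since 72 > 36, the triangle inequality is violated. (Note: √d, the ordinary Euclidean distance, IS a metric.)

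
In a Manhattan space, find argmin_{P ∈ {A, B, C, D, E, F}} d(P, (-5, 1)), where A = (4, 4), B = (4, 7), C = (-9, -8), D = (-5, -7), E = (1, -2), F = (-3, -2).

Distances: d(A) = 12, d(B) = 15, d(C) = 13, d(D) = 8, d(E) = 9, d(F) = 5. Nearest: F = (-3, -2) with distance 5.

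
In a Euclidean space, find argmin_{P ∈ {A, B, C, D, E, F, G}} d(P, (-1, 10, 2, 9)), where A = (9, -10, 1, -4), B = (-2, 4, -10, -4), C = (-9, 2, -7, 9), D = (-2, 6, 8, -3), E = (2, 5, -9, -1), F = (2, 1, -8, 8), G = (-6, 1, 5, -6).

Distances: d(A) ≈ 25.8844, d(B) ≈ 18.7083, d(C) ≈ 14.4568, d(D) ≈ 14.0357, d(E) ≈ 15.9687, d(F) ≈ 13.8203, d(G) ≈ 18.4391. Nearest: F = (2, 1, -8, 8) with distance 13.8203.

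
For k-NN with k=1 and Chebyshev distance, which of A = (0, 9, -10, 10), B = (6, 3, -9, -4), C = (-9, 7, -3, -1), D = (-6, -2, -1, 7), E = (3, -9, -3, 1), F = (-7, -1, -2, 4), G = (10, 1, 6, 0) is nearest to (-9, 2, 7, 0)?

Distances: d(A) = 17, d(B) = 16, d(C) = 10, d(D) = 8, d(E) = 12, d(F) = 9, d(G) = 19. Nearest: D = (-6, -2, -1, 7) with distance 8.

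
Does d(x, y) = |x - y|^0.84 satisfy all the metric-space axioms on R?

Yes. With 0 < p = 0.84 ≤ 1, d(x,y) = |x-y|^0.84 is a metric on R. Non-negativity and symmetry are immediate; |x-y|^0.84 = 0 ⟺ |x-y| = 0 ⟺ x = y. For the triangle inequality, the function t ↦ t^0.84 is subadditive on [0,∞) when p ≤ 1, so |x-z|^0.84 ≤ (|x-y| + |y-z|)^0.84 ≤ |x-y|^0.84 + |y-z|^0.84.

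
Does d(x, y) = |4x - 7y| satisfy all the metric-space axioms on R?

No. d fails symmetry: d(8, 5) = |4·8 - 7·5| = |-3| = 3, but d(5, 8) = |4·5 - 7·8| = |-36| = 36. Since 3 ≠ 36, d(x,y) ≠ d(y,x) in general.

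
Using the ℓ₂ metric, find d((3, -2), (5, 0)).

√(Σ(x_i - y_i)²) = √((3 - 5)² + (-2 - 0)²)
= √((-2)² + (-2)²) = √(4 + 4) = √8 ≈ 2.8284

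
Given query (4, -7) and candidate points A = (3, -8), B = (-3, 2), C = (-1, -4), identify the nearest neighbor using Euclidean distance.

Distances: d(A) ≈ 1.4142, d(B) ≈ 11.4018, d(C) ≈ 5.831. Nearest: A = (3, -8) with distance 1.4142.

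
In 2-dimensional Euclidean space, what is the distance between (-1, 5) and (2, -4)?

√(Σ(x_i - y_i)²) = √((-1 - 2)² + (5 - (-4))²)
= √((-3)² + 9²) = √(9 + 81) = √90 ≈ 9.4868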